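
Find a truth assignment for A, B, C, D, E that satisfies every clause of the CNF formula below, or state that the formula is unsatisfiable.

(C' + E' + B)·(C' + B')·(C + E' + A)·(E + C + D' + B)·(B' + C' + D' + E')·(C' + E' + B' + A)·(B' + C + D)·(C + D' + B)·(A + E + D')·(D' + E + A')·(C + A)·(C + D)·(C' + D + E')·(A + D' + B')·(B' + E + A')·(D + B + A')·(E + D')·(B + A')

Suppose C = 1.
Unit clause (B') forces B = 0.
Unit clause (E') forces E = 0.
Unit clause (D') forces D = 0.
Unit clause (A') forces A = 0.
All clauses are satisfied.

A ↦ 0; B ↦ 0; C ↦ 1; D ↦ 0; E ↦ 0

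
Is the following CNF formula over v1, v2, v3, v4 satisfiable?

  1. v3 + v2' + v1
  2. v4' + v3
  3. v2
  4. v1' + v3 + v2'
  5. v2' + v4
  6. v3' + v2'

No, unsatisfiable

(v2) alone gives v2 = 1.
(v4) alone gives v4 = 1.
(v3) alone gives v3 = 1.
Now (v3') is unsatisfied and unit — conflict.
No assignment satisfies every clause.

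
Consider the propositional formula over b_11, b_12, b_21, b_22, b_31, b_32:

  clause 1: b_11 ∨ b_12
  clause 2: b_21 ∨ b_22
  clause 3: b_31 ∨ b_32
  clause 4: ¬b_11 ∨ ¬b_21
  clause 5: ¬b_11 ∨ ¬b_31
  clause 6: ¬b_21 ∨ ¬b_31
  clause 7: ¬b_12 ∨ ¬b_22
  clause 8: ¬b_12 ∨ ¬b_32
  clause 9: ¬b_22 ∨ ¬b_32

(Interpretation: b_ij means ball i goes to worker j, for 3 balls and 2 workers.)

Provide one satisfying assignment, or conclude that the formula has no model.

Suppose b_11 = True.
The clause (¬b_21) is unit, so b_21 = False.
The clause (b_22) is unit, so b_22 = True.
The clause (¬b_31) is unit, so b_31 = False.
The clause (b_32) is unit, so b_32 = True.
That conflicts with the unit clause (¬b_32).
So b_11 must be the other value — set b_11 = False.
The clause (b_12) is unit, so b_12 = True.
The clause (¬b_22) is unit, so b_22 = False.
The clause (b_21) is unit, so b_21 = True.
The clause (¬b_31) is unit, so b_31 = False.
The clause (b_32) is unit, so b_32 = True.
That conflicts with the unit clause (¬b_32).
Both values of b_11 lead to a conflict.

UNSATISFIABLE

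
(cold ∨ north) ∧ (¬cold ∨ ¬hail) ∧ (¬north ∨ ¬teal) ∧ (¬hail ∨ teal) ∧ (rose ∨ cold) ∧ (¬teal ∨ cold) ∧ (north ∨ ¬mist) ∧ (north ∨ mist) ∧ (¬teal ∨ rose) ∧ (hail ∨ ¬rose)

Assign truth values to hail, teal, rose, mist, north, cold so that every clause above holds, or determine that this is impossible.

Suppose cold = True.
Unit clause (¬hail) forces hail = False.
Unit clause (¬rose) forces rose = False.
Unit clause (¬teal) forces teal = False.
Suppose north = True.
All clauses hold; mist can take either value.

hail ↦ False; teal ↦ False; rose ↦ False; mist ↦ False; north ↦ True; cold ↦ True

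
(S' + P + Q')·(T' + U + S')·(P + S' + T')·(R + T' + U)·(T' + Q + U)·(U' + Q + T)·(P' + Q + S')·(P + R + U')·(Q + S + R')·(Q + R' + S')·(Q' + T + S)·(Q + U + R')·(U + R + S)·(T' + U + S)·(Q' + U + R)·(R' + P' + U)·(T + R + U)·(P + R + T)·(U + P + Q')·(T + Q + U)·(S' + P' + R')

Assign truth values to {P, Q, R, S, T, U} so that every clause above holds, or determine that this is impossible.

Branch on S: set S = 0.
Branch on Q: set Q = 1.
Unit clause (T) forces T = 1.
Unit clause (U) forces U = 1.
Branch on P: set P = 0.
Unit clause (R) forces R = 1.
This assignment satisfies each clause.

P ↦ 0; Q ↦ 1; R ↦ 1; S ↦ 0; T ↦ 1; U ↦ 1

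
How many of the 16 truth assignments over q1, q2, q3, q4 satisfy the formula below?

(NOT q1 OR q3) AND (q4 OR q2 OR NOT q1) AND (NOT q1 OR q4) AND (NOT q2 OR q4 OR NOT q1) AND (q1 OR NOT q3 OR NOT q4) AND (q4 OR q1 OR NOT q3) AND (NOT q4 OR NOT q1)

4

There are 2^4 = 16 truth assignments over (q1, q2, q3, q4).
Check each against the 7 clauses (columns in the order q1, q2, q3, q4):
  F F F F  ✓ satisfies all
  F F F T  ✓ satisfies all
  F F T F  ✗ fails (q4 OR q1 OR NOT q3)
  F F T T  ✗ fails (q1 OR NOT q3 OR NOT q4)
  F T F F  ✓ satisfies all
  F T F T  ✓ satisfies all
  F T T F  ✗ fails (q4 OR q1 OR NOT q3)
  F T T T  ✗ fails (q1 OR NOT q3 OR NOT q4)
  T F F F  ✗ fails (NOT q1 OR q3)
  T F F T  ✗ fails (NOT q1 OR q3)
  T F T F  ✗ fails (q4 OR q2 OR NOT q1)
  T F T T  ✗ fails (NOT q4 OR NOT q1)
  T T F F  ✗ fails (NOT q1 OR q3)
  T T F T  ✗ fails (NOT q1 OR q3)
  T T T F  ✗ fails (NOT q1 OR q4)
  T T T T  ✗ fails (NOT q4 OR NOT q1)
4 of the 16 rows are models.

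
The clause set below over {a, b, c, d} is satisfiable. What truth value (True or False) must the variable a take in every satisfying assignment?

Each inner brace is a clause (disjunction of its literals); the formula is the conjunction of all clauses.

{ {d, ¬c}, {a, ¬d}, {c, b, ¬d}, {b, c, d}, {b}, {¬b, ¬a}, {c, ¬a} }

False

Suppose a = True.
From the singleton clause (b), b = True.
But (¬b) is also a unit clause — contradiction.
So every satisfying assignment has a = False.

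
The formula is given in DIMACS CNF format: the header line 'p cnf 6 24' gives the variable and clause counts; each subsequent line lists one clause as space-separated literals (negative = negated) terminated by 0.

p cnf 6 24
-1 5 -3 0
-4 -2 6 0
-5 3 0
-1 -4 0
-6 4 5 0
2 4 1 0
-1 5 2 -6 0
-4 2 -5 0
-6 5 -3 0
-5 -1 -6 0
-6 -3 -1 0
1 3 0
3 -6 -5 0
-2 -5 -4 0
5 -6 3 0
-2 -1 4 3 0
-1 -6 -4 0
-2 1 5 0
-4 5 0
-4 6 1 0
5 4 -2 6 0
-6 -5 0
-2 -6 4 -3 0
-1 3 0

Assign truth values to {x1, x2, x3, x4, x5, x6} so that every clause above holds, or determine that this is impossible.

x1: True, x2: True, x3: True, x4: False, x5: True, x6: False

Try x5 = True.
(x3) alone gives x3 = True.
(¬x6) alone gives x6 = False.
Try x4 = False.
Try x2 = True.
No clause remains; x1 is free.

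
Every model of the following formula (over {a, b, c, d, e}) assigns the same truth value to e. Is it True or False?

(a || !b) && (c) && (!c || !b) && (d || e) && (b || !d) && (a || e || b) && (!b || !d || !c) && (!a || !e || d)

Suppose e = false.
(c) alone gives c = true.
(!b) alone gives b = false.
(d) alone gives d = true.
That conflicts with the unit clause (!d).
So every satisfying assignment has e = True.

True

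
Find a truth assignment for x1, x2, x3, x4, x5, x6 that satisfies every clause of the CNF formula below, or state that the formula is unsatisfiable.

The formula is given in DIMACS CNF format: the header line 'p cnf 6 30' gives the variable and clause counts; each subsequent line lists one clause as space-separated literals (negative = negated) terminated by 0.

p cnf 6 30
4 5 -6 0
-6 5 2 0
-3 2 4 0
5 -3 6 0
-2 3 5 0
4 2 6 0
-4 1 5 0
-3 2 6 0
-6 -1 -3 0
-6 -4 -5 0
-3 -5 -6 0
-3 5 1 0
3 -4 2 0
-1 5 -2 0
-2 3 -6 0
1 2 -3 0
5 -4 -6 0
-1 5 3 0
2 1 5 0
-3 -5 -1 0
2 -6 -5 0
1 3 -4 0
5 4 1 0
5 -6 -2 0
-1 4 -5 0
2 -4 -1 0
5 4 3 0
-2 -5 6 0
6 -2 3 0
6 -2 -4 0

UNSATISFIABLE

Case x4 = True:
Case x1 = True:
From the singleton clause (x2), x2 = True.
From the singleton clause (x5), x5 = True.
From the singleton clause (¬x6), x6 = False.
That conflicts with the unit clause (x6).
That branch fails; take x1 = False instead.
From the singleton clause (x5), x5 = True.
From the singleton clause (¬x6), x6 = False.
From the singleton clause (x3), x3 = True.
From the singleton clause (x2), x2 = True.
That conflicts with the unit clause (¬x2).
Either choice for x1 ends in contradiction.
That branch fails; take x4 = False instead.
Case x5 = True:
From the singleton clause (¬x1), x1 = False.
Case x3 = False:
Case x2 = True:
From the singleton clause (¬x6), x6 = False.
That conflicts with the unit clause (x6).
That branch fails; take x2 = False instead.
From the singleton clause (x6), x6 = True.
That conflicts with the unit clause (¬x6).
Either choice for x2 ends in contradiction.
That branch fails; take x3 = True instead.
From the singleton clause (x2), x2 = True.
From the singleton clause (¬x6), x6 = False.
That conflicts with the unit clause (x6).
Either choice for x3 ends in contradiction.
That branch fails; take x5 = False instead.
From the singleton clause (¬x6), x6 = False.
From the singleton clause (¬x3), x3 = False.
That conflicts with the unit clause (x3).
Either choice for x5 ends in contradiction.
Either choice for x4 ends in contradiction.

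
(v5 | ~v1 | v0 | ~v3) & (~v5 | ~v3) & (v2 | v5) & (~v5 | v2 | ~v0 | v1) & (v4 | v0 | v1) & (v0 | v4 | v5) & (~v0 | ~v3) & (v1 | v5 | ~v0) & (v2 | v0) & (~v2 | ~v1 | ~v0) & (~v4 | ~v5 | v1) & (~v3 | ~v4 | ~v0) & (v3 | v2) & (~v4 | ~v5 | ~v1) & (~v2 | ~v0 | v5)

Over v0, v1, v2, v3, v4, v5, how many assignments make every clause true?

5

There are 2^6 = 64 truth assignments over (v0, v1, v2, v3, v4, v5).
Split on v3. With v3 = 1, the clauses containing v3 are satisfied and ~v3 drops from the rest; 1 of the 2^5 = 32 assignments to the other variables satisfy what remains.
With v3 = 0, by the same count on the reduced clause set, 4 assignments work.
(One model: v0=F, v1=F, v2=T, v3=F, v4=T, v5=F.)
Total: 1 + 4 = 5.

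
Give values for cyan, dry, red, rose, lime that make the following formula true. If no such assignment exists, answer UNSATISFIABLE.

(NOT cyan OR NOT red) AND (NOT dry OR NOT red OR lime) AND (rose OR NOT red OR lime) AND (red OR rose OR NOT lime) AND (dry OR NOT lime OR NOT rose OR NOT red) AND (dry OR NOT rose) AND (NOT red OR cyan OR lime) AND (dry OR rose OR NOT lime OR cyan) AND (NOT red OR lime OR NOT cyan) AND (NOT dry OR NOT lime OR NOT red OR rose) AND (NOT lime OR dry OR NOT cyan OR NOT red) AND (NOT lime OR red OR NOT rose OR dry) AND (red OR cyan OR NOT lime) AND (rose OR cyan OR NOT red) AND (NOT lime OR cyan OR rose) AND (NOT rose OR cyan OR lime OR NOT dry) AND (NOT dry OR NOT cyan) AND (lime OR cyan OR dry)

cyan ↦ true, dry ↦ false, red ↦ false, rose ↦ false, lime ↦ false

Try cyan = true.
The clause (NOT red) is unit, so red = false.
The clause (NOT dry) is unit, so dry = false.
The clause (NOT rose) is unit, so rose = false.
The clause (NOT lime) is unit, so lime = false.
Every clause now holds.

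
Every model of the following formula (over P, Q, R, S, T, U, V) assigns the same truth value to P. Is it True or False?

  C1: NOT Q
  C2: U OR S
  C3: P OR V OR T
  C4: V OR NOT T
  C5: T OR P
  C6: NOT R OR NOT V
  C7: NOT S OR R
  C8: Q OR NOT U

True

Suppose P = false.
From the singleton clause (NOT Q), Q = false.
From the singleton clause (T), T = true.
From the singleton clause (V), V = true.
From the singleton clause (NOT R), R = false.
From the singleton clause (NOT S), S = false.
From the singleton clause (U), U = true.
Now (NOT U) is unsatisfied and unit — conflict.
So every satisfying assignment has P = True.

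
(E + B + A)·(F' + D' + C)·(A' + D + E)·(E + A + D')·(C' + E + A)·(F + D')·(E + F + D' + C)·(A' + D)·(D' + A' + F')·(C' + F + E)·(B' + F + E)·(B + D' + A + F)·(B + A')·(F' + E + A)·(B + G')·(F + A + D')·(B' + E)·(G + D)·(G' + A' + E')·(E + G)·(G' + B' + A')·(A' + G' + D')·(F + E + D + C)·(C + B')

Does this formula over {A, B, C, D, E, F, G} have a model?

Satisfiable

Try F = 1.
Try D = 1.
From the singleton clause (C), C = 1.
From the singleton clause (A'), A = 0.
From the singleton clause (E), E = 1.
Try B = 0.
From the singleton clause (G'), G = 0.
All clauses are satisfied.
A satisfying assignment: A=0, B=0, C=1, D=1, E=1, F=1, G=0.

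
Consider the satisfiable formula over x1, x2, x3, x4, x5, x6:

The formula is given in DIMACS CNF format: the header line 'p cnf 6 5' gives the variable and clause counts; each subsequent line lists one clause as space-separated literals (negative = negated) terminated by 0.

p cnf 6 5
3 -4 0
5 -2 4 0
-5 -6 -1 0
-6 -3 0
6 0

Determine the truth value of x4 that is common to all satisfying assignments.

False

Suppose x4 = True.
Unit clause (x3) forces x3 = True.
Unit clause (¬x6) forces x6 = False.
But (x6) is also a unit clause — contradiction.
So every satisfying assignment has x4 = False.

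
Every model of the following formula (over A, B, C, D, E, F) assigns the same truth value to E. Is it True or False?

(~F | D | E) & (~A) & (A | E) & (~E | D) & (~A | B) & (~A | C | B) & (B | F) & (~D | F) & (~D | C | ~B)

Suppose E = 0.
The clause (~A) is unit, so A = 0.
Now (A) is unsatisfied and unit — conflict.
So every satisfying assignment has E = True.

True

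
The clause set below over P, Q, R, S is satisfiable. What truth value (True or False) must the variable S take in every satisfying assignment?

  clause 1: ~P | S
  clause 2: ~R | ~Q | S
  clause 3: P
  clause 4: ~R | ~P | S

Suppose S = 0.
(~P) alone gives P = 0.
That conflicts with the unit clause (P).
So every satisfying assignment has S = True.

True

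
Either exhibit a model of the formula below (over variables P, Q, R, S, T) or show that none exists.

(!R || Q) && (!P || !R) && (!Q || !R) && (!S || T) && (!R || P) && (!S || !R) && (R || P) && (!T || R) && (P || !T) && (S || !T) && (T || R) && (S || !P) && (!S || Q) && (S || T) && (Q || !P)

UNSATISFIABLE

Case R = false:
(P) alone gives P = true.
(!T) alone gives T = false.
That conflicts with the unit clause (T).
That branch fails; take R = true instead.
(Q) alone gives Q = true.
That conflicts with the unit clause (!Q).
Both values of R lead to a conflict.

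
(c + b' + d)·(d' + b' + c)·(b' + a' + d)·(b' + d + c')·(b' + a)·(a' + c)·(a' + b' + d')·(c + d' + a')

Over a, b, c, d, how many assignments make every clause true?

There are 2^4 = 16 truth assignments over (a, b, c, d).
Check each against the 8 clauses (columns in the order a, b, c, d):
  F F F F  ✓ satisfies all
  F F F T  ✓ satisfies all
  F F T F  ✓ satisfies all
  F F T T  ✓ satisfies all
  F T F F  ✗ fails (c + b' + d)
  F T F T  ✗ fails (d' + b' + c)
  F T T F  ✗ fails (b' + d + c')
  F T T T  ✗ fails (b' + a)
  T F F F  ✗ fails (a' + c)
  T F F T  ✗ fails (a' + c)
  T F T F  ✓ satisfies all
  T F T T  ✓ satisfies all
  T T F F  ✗ fails (c + b' + d)
  T T F T  ✗ fails (d' + b' + c)
  T T T F  ✗ fails (b' + a' + d)
  T T T T  ✗ fails (a' + b' + d')
6 of the 16 rows are models.

6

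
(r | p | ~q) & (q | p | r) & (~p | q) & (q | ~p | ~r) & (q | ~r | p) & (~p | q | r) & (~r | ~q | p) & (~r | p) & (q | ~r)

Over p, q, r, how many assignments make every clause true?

There are 2^3 = 8 truth assignments over (p, q, r).
Split on q. With q = 1, the clauses containing q are satisfied and ~q drops from the rest; 2 of the 2^2 = 4 assignments to the other variables satisfy what remains.
With q = 0, by the same count on the reduced clause set, 0 assignments work.
Total: 2 + 0 = 2.

2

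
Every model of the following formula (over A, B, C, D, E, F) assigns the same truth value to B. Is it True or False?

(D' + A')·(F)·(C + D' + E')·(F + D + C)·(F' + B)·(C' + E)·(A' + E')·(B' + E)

Suppose B = 0.
(F) alone gives F = 1.
But (F') is also a unit clause — contradiction.
So every satisfying assignment has B = True.

True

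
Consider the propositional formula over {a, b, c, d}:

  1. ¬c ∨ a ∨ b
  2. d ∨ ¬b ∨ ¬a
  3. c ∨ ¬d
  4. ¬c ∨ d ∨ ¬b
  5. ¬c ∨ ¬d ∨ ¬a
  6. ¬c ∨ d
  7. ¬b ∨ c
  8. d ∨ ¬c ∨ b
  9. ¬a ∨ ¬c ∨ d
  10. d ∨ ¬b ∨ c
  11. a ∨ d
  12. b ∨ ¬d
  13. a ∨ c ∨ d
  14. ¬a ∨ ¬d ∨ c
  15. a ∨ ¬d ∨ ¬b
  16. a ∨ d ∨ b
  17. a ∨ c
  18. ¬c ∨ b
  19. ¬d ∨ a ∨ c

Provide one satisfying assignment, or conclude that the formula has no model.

Branch on c: set c = False.
From the singleton clause (¬d), d = False.
From the singleton clause (¬b), b = False.
From the singleton clause (a), a = True.
This assignment satisfies each clause.

a: True, b: False, c: False, d: False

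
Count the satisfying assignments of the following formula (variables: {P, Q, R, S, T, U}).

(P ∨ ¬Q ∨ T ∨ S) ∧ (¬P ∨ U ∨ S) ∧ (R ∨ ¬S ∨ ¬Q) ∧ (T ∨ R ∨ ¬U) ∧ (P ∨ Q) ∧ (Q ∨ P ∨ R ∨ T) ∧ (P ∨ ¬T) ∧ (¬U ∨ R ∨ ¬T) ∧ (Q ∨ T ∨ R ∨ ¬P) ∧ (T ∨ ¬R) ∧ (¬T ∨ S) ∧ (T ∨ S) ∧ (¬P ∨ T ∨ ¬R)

There are 2^6 = 64 truth assignments over (P, Q, R, S, T, U).
Split on S. With S = True, the clauses containing S are satisfied and ¬S drops from the rest; 5 of the 2^5 = 32 assignments to the other variables satisfy what remains.
With S = False, by the same count on the reduced clause set, 0 assignments work.
Total: 5 + 0 = 5.

5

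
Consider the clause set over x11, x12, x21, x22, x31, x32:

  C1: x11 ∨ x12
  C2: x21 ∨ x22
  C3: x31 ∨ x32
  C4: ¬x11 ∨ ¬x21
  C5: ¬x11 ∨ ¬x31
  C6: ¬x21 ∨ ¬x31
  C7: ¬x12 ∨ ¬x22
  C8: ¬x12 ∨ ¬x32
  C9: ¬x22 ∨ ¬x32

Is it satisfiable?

Case x11 = True:
(¬x21) alone gives x21 = False.
(x22) alone gives x22 = True.
(¬x31) alone gives x31 = False.
(x32) alone gives x32 = True.
That conflicts with the unit clause (¬x32).
So x11 must be the other value — set x11 = False.
(x12) alone gives x12 = True.
(¬x22) alone gives x22 = False.
(x21) alone gives x21 = True.
(¬x31) alone gives x31 = False.
(x32) alone gives x32 = True.
That conflicts with the unit clause (¬x32).
Neither x11 = True nor x11 = False works.
No assignment satisfies every clause.

No, unsatisfiable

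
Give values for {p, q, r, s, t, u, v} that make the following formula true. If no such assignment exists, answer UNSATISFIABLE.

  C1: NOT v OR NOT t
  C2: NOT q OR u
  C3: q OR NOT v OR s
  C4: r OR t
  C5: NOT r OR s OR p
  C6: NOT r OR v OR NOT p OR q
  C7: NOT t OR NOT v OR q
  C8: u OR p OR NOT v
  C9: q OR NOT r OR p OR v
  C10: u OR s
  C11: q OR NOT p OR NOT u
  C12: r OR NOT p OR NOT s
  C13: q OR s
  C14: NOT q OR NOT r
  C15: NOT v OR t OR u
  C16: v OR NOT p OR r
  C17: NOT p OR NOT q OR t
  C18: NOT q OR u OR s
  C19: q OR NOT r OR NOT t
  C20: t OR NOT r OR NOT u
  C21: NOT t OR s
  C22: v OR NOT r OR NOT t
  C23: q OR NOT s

Case v = false:
Case q = true:
The clause (u) is unit, so u = true.
The clause (NOT r) is unit, so r = false.
The clause (t) is unit, so t = true.
The clause (NOT p) is unit, so p = false.
The clause (s) is unit, so s = true.
This assignment satisfies each clause.

p=false, q=true, r=false, s=true, t=true, u=true, v=false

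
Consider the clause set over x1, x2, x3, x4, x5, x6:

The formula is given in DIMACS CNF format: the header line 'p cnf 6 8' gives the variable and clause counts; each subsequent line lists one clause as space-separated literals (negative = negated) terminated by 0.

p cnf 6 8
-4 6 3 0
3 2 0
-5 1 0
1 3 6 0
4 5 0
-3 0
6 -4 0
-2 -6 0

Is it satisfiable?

(¬x3) alone gives x3 = False.
(x2) alone gives x2 = True.
(¬x6) alone gives x6 = False.
(¬x4) alone gives x4 = False.
(x1) alone gives x1 = True.
(x5) alone gives x5 = True.
This assignment satisfies each clause.
A satisfying assignment: x1=True,  x2=True,  x3=False,  x4=False,  x5=True,  x6=False.

Yes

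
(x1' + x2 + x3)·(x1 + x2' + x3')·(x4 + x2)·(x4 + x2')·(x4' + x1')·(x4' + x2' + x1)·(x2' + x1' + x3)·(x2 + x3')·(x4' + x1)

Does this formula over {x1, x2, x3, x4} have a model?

No

Branch on x4: set x4 = 1.
(x1') alone gives x1 = 0.
But (x1) is also a unit clause — contradiction.
So x4 must be the other value — set x4 = 0.
(x2) alone gives x2 = 1.
But (x2') is also a unit clause — contradiction.
Both values of x4 lead to a conflict.
No assignment satisfies every clause.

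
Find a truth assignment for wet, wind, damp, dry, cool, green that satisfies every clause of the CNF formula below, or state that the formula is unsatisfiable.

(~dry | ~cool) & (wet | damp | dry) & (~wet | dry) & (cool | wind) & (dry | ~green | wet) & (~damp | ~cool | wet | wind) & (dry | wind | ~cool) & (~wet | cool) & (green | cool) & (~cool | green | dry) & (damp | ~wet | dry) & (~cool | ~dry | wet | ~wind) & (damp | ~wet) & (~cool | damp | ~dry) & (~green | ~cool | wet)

Case dry = 1:
(~cool) alone gives cool = 0.
(wind) alone gives wind = 1.
(~wet) alone gives wet = 0.
(green) alone gives green = 1.
No clause remains; damp is free.

wet: 0; wind: 1; damp: 0; dry: 1; cool: 0; green: 1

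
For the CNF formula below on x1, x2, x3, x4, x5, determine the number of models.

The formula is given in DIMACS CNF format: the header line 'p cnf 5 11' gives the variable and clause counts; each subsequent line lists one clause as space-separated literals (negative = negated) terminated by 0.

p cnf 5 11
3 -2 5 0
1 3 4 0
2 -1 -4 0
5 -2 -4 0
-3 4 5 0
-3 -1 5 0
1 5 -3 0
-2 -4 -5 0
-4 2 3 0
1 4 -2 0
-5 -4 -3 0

6

There are 2^5 = 32 truth assignments over (x1, x2, x3, x4, x5).
Split on x1. With x1 = True, the clauses containing x1 are satisfied and ¬x1 drops from the rest; 5 of the 2^4 = 16 assignments to the other variables satisfy what remains.
With x1 = False, by the same count on the reduced clause set, 1 assignment works.
(One model: x1=F, x2=F, x3=T, x4=F, x5=T.)
Total: 5 + 1 = 6.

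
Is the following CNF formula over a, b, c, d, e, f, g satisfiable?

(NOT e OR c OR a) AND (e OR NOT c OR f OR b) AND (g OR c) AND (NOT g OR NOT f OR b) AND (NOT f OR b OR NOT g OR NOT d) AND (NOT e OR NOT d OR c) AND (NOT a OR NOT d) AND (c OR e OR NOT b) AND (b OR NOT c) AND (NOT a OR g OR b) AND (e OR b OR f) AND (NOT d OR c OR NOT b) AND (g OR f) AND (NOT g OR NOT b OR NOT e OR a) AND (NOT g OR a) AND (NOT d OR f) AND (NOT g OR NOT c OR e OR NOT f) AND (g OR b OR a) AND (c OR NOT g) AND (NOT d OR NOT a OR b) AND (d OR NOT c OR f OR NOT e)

Yes, satisfiable

Suppose g = false.
(c) alone gives c = true.
(b) alone gives b = true.
(f) alone gives f = true.
Suppose a = false.
No clause remains; d, e are free.
A satisfying assignment: a: false, b: true, c: true, d: true, e: true, f: true, g: false.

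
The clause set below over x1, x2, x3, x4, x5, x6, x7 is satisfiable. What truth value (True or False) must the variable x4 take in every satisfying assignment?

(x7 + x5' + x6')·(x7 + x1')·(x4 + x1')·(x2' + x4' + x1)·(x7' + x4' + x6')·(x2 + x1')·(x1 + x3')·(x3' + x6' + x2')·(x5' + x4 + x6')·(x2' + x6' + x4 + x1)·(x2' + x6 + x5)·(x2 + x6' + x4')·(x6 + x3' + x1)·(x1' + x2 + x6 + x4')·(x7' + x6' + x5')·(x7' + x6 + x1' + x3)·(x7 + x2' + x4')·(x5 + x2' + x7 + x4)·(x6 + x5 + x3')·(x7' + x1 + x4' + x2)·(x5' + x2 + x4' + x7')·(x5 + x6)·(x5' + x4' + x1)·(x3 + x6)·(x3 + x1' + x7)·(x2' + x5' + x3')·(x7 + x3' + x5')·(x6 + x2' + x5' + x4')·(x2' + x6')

Suppose x4 = 1.
Try x7 = 1.
(x6') alone gives x6 = 0.
(x5) alone gives x5 = 1.
(x2) alone gives x2 = 1.
But (x2') is also a unit clause — contradiction.
So x7 must be the other value — set x7 = 0.
(x1') alone gives x1 = 0.
(x2') alone gives x2 = 0.
(x3') alone gives x3 = 0.
(x6') alone gives x6 = 0.
But (x6) is also a unit clause — contradiction.
Neither x7 = 1 nor x7 = 0 works.
So every satisfying assignment has x4 = False.

False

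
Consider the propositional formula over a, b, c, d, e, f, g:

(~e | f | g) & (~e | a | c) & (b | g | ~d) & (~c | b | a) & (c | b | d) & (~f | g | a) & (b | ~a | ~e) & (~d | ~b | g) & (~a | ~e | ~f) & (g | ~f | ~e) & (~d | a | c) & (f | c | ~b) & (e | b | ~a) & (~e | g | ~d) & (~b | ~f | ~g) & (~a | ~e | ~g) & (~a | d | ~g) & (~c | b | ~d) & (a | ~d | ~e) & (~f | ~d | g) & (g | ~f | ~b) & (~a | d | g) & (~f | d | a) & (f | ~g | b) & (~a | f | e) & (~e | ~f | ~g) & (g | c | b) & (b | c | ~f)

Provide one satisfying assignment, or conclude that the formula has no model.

Branch on e: set e = 1.
Branch on f: set f = 0.
(g) alone gives g = 1.
(~a) alone gives a = 0.
(c) alone gives c = 1.
(b) alone gives b = 1.
(~d) alone gives d = 0.
All clauses are satisfied.

a ↦ 0; b ↦ 1; c ↦ 1; d ↦ 0; e ↦ 1; f ↦ 0; g ↦ 1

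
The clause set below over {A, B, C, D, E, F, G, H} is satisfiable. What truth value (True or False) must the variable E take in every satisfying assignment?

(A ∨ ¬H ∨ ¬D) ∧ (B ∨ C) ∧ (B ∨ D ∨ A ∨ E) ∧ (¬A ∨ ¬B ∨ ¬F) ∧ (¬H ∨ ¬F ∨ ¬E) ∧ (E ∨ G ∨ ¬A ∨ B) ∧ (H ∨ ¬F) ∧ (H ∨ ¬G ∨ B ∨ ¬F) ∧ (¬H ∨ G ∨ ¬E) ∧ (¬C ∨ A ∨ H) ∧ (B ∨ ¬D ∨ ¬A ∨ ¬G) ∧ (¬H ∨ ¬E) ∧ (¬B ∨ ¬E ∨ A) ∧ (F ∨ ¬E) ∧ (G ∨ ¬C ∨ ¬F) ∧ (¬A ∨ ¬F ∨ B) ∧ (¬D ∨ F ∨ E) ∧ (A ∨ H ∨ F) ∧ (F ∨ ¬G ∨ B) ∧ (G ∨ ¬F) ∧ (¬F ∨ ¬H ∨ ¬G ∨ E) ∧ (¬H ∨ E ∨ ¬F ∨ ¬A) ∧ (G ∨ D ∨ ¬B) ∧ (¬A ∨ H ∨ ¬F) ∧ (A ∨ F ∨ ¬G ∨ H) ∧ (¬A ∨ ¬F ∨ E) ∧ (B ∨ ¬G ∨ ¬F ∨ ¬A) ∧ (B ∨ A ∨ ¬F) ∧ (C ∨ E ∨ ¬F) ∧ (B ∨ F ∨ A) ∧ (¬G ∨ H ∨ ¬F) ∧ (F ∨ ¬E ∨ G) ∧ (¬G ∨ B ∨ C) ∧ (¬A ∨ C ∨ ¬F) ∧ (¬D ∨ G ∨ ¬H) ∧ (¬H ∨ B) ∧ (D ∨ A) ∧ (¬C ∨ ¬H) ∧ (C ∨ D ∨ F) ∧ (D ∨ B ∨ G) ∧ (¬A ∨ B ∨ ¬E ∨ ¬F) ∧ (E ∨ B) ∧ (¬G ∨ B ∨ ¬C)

Suppose E = True.
(¬H) alone gives H = False.
(¬F) alone gives F = False.
That conflicts with the unit clause (F).
So every satisfying assignment has E = False.

False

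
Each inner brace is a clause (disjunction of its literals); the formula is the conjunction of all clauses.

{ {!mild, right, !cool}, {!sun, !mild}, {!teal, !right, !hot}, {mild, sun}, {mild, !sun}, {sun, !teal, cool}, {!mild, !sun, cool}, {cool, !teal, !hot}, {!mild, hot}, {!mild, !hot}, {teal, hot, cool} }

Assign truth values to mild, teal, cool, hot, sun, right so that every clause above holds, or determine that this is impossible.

Try sun = false.
(mild) alone gives mild = true.
(hot) alone gives hot = true.
But (!hot) is also a unit clause — contradiction.
Backtrack on sun: now try sun = true.
(!mild) alone gives mild = false.
But (mild) is also a unit clause — contradiction.
Either choice for sun ends in contradiction.

UNSATISFIABLE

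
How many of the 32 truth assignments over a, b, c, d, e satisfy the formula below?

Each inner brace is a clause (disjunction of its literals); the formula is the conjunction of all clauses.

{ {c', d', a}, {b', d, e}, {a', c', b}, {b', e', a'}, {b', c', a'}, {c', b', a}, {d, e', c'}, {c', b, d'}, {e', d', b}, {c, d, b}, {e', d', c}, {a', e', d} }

6

There are 2^5 = 32 truth assignments over (a, b, c, d, e).
Split on c. With c = 1, the clauses containing c are satisfied and c' drops from the rest; 1 of the 2^4 = 16 assignments to the other variables satisfy what remains.
With c = 0, by the same count on the reduced clause set, 5 assignments work.
Total: 1 + 5 = 6.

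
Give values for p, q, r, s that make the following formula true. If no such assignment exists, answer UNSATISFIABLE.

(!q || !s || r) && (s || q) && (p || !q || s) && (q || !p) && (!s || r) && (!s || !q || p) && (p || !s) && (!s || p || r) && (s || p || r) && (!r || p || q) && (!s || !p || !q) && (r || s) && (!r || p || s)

p=true, q=true, r=true, s=false

Branch on s: set s = false.
From the singleton clause (q), q = true.
From the singleton clause (p), p = true.
From the singleton clause (r), r = true.
This assignment satisfies each clause.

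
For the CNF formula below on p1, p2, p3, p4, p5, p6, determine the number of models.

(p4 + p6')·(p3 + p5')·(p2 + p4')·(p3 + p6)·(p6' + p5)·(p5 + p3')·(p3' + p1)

There are 2^6 = 64 truth assignments over (p1, p2, p3, p4, p5, p6).
Split on p2. With p2 = 1, the clauses containing p2 are satisfied and p2' drops from the rest; 3 of the 2^5 = 32 assignments to the other variables satisfy what remains.
With p2 = 0, by the same count on the reduced clause set, 1 assignment works.
Total: 3 + 1 = 4.

4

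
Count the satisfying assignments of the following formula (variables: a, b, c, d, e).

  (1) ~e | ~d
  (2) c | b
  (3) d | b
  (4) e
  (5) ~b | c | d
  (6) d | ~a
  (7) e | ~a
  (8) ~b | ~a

There are 2^5 = 32 truth assignments over (a, b, c, d, e).
Split on a. With a = 1, the clauses containing a are satisfied and ~a drops from the rest; 0 of the 2^4 = 16 assignments to the other variables satisfy what remains.
With a = 0, by the same count on the reduced clause set, 1 assignment works.
Total: 0 + 1 = 1.

1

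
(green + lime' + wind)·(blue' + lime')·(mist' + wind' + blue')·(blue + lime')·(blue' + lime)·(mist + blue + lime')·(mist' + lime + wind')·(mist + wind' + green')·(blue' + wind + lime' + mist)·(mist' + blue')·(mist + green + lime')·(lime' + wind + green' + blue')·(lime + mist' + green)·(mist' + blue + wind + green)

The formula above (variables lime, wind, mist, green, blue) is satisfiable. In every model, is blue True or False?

Suppose blue = 1.
Unit clause (lime') forces lime = 0.
Now (lime) is unsatisfied and unit — conflict.
So every satisfying assignment has blue = False.

False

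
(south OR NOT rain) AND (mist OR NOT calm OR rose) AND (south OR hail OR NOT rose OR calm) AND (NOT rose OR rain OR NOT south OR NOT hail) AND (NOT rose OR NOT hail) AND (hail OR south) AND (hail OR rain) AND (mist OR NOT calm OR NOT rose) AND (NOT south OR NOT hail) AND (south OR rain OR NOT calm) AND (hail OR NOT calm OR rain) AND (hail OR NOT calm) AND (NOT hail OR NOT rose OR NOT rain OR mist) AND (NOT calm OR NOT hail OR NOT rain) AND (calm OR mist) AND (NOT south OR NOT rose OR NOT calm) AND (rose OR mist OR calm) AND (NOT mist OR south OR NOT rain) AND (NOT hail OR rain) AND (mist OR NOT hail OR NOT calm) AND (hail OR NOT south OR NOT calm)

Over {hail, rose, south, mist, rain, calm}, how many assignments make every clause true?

There are 2^6 = 64 truth assignments over (hail, rose, south, mist, rain, calm).
Split on hail. With hail = true, the clauses containing hail are satisfied and NOT hail drops from the rest; 0 of the 2^5 = 32 assignments to the other variables satisfy what remains.
With hail = false, by the same count on the reduced clause set, 2 assignments work.
(One model: hail=F, rose=F, south=T, mist=T, rain=T, calm=F.)
Total: 0 + 2 = 2.

2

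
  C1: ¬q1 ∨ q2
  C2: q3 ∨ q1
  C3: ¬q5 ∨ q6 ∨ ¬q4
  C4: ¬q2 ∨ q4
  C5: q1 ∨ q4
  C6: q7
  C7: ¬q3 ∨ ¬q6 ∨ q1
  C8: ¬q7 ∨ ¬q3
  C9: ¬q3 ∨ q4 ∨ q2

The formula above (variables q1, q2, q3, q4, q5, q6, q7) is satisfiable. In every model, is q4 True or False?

True

Suppose q4 = False.
(¬q2) alone gives q2 = False.
(¬q1) alone gives q1 = False.
That conflicts with the unit clause (q1).
So every satisfying assignment has q4 = True.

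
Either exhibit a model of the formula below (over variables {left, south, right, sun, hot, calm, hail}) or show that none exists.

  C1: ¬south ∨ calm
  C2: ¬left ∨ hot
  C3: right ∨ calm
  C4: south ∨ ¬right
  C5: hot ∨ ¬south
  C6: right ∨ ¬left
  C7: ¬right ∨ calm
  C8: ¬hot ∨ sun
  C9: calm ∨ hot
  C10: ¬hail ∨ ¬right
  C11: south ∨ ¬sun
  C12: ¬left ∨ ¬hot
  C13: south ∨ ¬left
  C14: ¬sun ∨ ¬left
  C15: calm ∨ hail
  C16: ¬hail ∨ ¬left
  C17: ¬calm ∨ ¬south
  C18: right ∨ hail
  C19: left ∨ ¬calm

Try south = False.
(¬right) alone gives right = False.
(calm) alone gives calm = True.
(¬left) alone gives left = False.
Now (left) is unsatisfied and unit — conflict.
Backtrack on south: now try south = True.
(calm) alone gives calm = True.
Now (¬calm) is unsatisfied and unit — conflict.
Neither south = True nor south = False works.

UNSATISFIABLE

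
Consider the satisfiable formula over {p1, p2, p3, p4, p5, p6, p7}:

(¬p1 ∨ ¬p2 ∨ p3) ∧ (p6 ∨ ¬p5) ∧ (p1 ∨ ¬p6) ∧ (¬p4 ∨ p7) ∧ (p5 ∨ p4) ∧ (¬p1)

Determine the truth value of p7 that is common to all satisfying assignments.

True

Suppose p7 = False.
(¬p4) alone gives p4 = False.
(p5) alone gives p5 = True.
(p6) alone gives p6 = True.
(p1) alone gives p1 = True.
That conflicts with the unit clause (¬p1).
So every satisfying assignment has p7 = True.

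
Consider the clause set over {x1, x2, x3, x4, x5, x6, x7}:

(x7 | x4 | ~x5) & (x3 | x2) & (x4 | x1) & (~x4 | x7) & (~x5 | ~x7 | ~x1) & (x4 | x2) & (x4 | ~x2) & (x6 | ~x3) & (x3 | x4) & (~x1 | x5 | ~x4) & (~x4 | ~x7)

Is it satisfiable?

Try x3 = 1.
From the singleton clause (x6), x6 = 1.
Try x4 = 1.
From the singleton clause (x7), x7 = 1.
Now (~x7) is unsatisfied and unit — conflict.
So x4 must be the other value — set x4 = 0.
From the singleton clause (x1), x1 = 1.
From the singleton clause (x2), x2 = 1.
Now (~x2) is unsatisfied and unit — conflict.
Either choice for x4 ends in contradiction.
So x3 must be the other value — set x3 = 0.
From the singleton clause (x2), x2 = 1.
From the singleton clause (x4), x4 = 1.
From the singleton clause (x7), x7 = 1.
Now (~x7) is unsatisfied and unit — conflict.
Either choice for x3 ends in contradiction.
No assignment satisfies every clause.

No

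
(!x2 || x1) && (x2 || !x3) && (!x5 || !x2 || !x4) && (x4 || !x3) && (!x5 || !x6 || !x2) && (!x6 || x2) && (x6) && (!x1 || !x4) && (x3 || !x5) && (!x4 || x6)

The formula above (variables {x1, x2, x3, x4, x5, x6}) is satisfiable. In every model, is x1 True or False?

True

Suppose x1 = false.
The clause (!x2) is unit, so x2 = false.
The clause (!x3) is unit, so x3 = false.
The clause (!x6) is unit, so x6 = false.
Now (x6) is unsatisfied and unit — conflict.
So every satisfying assignment has x1 = True.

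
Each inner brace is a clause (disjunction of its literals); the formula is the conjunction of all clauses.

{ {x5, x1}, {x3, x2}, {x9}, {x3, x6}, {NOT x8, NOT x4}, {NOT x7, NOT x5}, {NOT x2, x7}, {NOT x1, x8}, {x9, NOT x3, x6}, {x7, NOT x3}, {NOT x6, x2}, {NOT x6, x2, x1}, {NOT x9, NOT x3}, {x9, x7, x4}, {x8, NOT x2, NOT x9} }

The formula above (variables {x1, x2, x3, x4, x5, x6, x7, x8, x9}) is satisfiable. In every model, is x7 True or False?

True

Suppose x7 = false.
The clause (x9) is unit, so x9 = true.
The clause (NOT x2) is unit, so x2 = false.
The clause (x3) is unit, so x3 = true.
Now (NOT x3) is unsatisfied and unit — conflict.
So every satisfying assignment has x7 = True.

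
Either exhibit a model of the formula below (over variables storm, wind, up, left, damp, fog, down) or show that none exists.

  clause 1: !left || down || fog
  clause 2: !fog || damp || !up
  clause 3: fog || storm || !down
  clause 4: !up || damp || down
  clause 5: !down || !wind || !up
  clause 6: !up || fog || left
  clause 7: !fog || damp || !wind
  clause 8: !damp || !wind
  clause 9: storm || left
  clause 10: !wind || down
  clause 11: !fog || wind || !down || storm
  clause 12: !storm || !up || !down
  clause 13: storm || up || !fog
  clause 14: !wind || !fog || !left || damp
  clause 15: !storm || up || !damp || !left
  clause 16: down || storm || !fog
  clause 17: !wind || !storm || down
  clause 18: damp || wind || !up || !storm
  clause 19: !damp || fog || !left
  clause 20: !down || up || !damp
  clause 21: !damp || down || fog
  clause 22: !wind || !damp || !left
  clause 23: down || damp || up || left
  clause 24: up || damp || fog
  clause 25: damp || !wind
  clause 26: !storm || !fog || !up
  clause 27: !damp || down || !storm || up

Try damp = false.
(!wind) alone gives wind = false.
Try fog = true.
(!up) alone gives up = false.
(storm) alone gives storm = true.
Try down = true.
Every clause is now satisfied; left is unconstrained.

storm ↦ true,  wind ↦ false,  up ↦ false,  left ↦ true,  damp ↦ false,  fog ↦ true,  down ↦ true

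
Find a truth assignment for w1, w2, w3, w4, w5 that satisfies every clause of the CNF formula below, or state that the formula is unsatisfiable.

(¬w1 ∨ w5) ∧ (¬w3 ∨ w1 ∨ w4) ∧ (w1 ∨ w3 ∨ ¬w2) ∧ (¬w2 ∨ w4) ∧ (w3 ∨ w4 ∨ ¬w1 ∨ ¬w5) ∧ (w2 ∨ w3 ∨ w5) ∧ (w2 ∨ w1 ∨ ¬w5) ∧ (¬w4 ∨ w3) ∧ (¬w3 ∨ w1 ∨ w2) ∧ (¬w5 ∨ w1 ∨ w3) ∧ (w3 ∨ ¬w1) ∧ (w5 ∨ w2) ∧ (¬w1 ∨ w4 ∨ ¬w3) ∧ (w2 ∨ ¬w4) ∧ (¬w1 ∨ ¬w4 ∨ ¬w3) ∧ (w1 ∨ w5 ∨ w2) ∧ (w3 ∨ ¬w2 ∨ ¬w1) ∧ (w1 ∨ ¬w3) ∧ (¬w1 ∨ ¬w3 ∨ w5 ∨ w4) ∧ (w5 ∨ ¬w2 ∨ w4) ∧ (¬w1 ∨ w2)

UNSATISFIABLE

Branch on w1: set w1 = False.
(¬w3) alone gives w3 = False.
(¬w2) alone gives w2 = False.
(w5) alone gives w5 = True.
That conflicts with the unit clause (¬w5).
So w1 must be the other value — set w1 = True.
(w5) alone gives w5 = True.
(w3) alone gives w3 = True.
(w4) alone gives w4 = True.
That conflicts with the unit clause (¬w4).
Either choice for w1 ends in contradiction.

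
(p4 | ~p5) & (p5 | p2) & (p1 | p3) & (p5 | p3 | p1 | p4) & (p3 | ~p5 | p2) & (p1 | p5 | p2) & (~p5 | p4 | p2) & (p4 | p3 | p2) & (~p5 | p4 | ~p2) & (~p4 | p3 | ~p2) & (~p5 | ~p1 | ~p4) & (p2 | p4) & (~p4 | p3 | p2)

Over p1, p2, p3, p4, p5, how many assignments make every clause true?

7

There are 2^5 = 32 truth assignments over (p1, p2, p3, p4, p5).
Split on p2. With p2 = 1, the clauses containing p2 are satisfied and ~p2 drops from the rest; 6 of the 2^4 = 16 assignments to the other variables satisfy what remains.
With p2 = 0, by the same count on the reduced clause set, 1 assignment works.
(One model: p1=F, p2=F, p3=T, p4=T, p5=T.)
Total: 6 + 1 = 7.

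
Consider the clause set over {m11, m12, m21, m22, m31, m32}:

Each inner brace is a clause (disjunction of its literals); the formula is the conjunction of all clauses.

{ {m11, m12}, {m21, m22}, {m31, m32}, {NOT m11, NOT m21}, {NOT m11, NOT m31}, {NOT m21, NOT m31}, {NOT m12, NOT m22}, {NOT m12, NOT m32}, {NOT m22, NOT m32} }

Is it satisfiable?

Unsatisfiable

Branch on m11: set m11 = true.
From the singleton clause (NOT m21), m21 = false.
From the singleton clause (m22), m22 = true.
From the singleton clause (NOT m31), m31 = false.
From the singleton clause (m32), m32 = true.
Now (NOT m32) is unsatisfied and unit — conflict.
So m11 must be the other value — set m11 = false.
From the singleton clause (m12), m12 = true.
From the singleton clause (NOT m22), m22 = false.
From the singleton clause (m21), m21 = true.
From the singleton clause (NOT m31), m31 = false.
From the singleton clause (m32), m32 = true.
Now (NOT m32) is unsatisfied and unit — conflict.
Both values of m11 lead to a conflict.
No assignment satisfies every clause.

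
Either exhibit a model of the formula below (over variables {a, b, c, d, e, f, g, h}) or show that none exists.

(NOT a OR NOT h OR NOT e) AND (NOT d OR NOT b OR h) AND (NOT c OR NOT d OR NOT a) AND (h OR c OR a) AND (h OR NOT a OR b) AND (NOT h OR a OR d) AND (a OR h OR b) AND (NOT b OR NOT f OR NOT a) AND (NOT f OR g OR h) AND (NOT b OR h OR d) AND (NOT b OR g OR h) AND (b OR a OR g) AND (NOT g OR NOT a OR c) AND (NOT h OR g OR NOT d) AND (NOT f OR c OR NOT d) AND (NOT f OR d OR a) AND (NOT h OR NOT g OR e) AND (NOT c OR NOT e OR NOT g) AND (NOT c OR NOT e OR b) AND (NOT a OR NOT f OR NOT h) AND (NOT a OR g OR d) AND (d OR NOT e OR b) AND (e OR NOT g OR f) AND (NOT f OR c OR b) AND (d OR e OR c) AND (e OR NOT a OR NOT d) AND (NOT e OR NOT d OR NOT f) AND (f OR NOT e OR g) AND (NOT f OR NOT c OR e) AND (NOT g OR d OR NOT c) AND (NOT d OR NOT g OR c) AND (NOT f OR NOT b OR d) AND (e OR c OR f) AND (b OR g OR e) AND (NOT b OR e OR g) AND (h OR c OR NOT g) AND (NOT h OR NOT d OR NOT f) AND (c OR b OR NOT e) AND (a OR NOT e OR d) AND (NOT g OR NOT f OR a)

UNSATISFIABLE

Suppose a = false.
Suppose h = true.
(d) alone gives d = true.
(g) alone gives g = true.
(e) alone gives e = true.
(NOT c) alone gives c = false.
But (c) is also a unit clause — contradiction.
So h must be the other value — set h = false.
(c) alone gives c = true.
(b) alone gives b = true.
(NOT d) alone gives d = false.
But (d) is also a unit clause — contradiction.
Both values of h lead to a conflict.
So a must be the other value — set a = true.
Suppose h = false.
(b) alone gives b = true.
(NOT d) alone gives d = false.
But (d) is also a unit clause — contradiction.
So h must be the other value — set h = true.
(NOT e) alone gives e = false.
(NOT g) alone gives g = false.
(NOT d) alone gives d = false.
But (d) is also a unit clause — contradiction.
Both values of h lead to a conflict.
Both values of a lead to a conflict.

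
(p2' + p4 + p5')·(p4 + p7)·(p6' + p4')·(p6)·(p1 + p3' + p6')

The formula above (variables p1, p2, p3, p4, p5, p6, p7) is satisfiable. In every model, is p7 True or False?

Suppose p7 = 0.
Unit clause (p4) forces p4 = 1.
Unit clause (p6') forces p6 = 0.
That conflicts with the unit clause (p6).
So every satisfying assignment has p7 = True.

True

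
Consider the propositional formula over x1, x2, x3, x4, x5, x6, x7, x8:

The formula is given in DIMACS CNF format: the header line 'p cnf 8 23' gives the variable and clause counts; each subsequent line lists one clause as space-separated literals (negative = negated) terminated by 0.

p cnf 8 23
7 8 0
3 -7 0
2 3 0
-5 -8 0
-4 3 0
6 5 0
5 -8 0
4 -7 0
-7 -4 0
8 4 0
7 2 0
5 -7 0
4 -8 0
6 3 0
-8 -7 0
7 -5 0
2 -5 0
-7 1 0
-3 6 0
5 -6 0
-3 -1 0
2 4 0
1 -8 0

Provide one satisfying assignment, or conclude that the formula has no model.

UNSATISFIABLE

Suppose x7 = True.
From the singleton clause (x3), x3 = True.
From the singleton clause (x4), x4 = True.
But (¬x4) is also a unit clause — contradiction.
That branch fails; take x7 = False instead.
From the singleton clause (x8), x8 = True.
From the singleton clause (¬x5), x5 = False.
But (x5) is also a unit clause — contradiction.
Either choice for x7 ends in contradiction.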